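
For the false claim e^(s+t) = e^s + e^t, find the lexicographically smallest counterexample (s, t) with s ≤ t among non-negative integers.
Substituting (0, 0) into the claim:
LHS = e^(0+0) = 1
RHS = e^0 + e^0 = 2

Since LHS ≠ RHS, this pair disproves the claim, and no lexicographically smaller pair (s ≤ t, non-negative integers) does.

For instance (1, 3) is also a counterexample (LHS = e^4 ≈ 54.6, RHS = e + e^3 ≈ 22.8), but it's lexicographically larger.

Answer: (s, t) = (0, 0)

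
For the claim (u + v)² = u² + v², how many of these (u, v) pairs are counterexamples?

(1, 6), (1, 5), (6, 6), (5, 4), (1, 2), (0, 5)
5

Testing each pair:
(1, 6): LHS = 49, RHS = 37 → counterexample
(1, 5): LHS = 36, RHS = 26 → counterexample
(6, 6): LHS = 144, RHS = 72 → counterexample
(5, 4): LHS = 81, RHS = 41 → counterexample
(1, 2): LHS = 9, RHS = 5 → counterexample
(0, 5): LHS = 25, RHS = 25 → satisfies claim

That makes 5 counterexamples.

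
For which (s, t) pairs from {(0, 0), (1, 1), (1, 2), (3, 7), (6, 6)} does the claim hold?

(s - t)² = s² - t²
Testing each pair:
(0, 0): LHS = 0, RHS = 0 → holds
(1, 1): LHS = 0, RHS = 0 → holds
(1, 2): LHS = 1, RHS = -3 → fails
(3, 7): LHS = 16, RHS = -40 → fails
(6, 6): LHS = 0, RHS = 0 → holds

3 of 5 pairs satisfy the claim.

Answer: (0, 0), (1, 1), (6, 6)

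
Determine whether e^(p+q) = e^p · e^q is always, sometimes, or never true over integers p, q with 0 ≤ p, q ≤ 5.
Always true

The identity holds for every pair in the range. For instance at (p, q) = (2, 2): both sides equal e^4 ≈ 54.6.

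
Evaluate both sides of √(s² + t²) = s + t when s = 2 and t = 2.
LHS = √(2² + 2²) = 2·√(2) ≈ 2.828
RHS = 2 + 2 = 4

LHS ≠ RHS (they differ by about 1.172), so the equation does not hold here.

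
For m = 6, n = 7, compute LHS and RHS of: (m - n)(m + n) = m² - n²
LHS = (6 - 7)(6 + 7) = -13
RHS = 6² - 7² = -13

LHS = RHS: the two sides agree.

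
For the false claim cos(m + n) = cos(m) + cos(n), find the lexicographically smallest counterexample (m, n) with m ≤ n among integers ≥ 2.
Substituting (2, 2) into the claim:
LHS = cos(2 + 2) = cos(4) ≈ -0.6536
RHS = cos(2) + cos(2) = 2·cos(2) ≈ -0.8323

Since LHS ≠ RHS, this pair disproves the claim, and no lexicographically smaller pair (m ≤ n, integers ≥ 2) does.

For instance (3, 8) is also a counterexample (LHS = cos(11) ≈ 0.004426, RHS = cos(3) + cos(8) ≈ -1.135), but it's lexicographically larger.

Answer: (m, n) = (2, 2)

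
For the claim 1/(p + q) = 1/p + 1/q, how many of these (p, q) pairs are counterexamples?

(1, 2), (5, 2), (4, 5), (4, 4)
4

Testing each pair:
(1, 2): LHS = 1/3, RHS = 3/2 → counterexample
(5, 2): LHS = 1/7, RHS = 7/10 → counterexample
(4, 5): LHS = 1/9, RHS = 9/20 → counterexample
(4, 4): LHS = 1/8, RHS = 1/2 → counterexample

That makes 4 counterexamples.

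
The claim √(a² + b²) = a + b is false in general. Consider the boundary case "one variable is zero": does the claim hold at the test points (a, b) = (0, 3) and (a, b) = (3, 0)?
Yes, holds at both test points

At (0, 3): LHS = 3, RHS = 3 → equal
At (3, 0): LHS = 3, RHS = 3 → equal

So the claim does hold at both of these boundary points, even though it is not an identity.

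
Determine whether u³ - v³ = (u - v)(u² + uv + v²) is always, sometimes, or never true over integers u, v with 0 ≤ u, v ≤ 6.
Always true

The identity holds for every pair in the range. For instance at (u, v) = (0, 1): both sides equal -1.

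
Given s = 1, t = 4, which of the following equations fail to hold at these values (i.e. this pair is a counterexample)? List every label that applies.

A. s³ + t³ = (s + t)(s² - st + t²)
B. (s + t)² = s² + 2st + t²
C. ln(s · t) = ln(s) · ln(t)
C

Evaluating each claim at the given values:
A. LHS = 65, RHS = 65 → holds here (LHS = RHS)
B. LHS = 25, RHS = 25 → holds here (LHS = RHS)
C. LHS = ln(4) ≈ 1.386, RHS = 0 → fails here (LHS ≠ RHS)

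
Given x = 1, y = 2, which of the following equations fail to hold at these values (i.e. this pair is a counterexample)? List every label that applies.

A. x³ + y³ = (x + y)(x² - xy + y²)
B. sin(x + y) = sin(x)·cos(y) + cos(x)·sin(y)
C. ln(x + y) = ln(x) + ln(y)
C

Evaluating each claim at the given values:
A. LHS = 9, RHS = 9 → holds here (LHS = RHS)
B. LHS = sin(3) ≈ 0.1411, RHS = sin(1)·cos(2) + sin(2)·cos(1) ≈ 0.1411 → holds here (LHS = RHS)
C. LHS = ln(3) ≈ 1.099, RHS = ln(2) ≈ 0.6931 → fails here (LHS ≠ RHS)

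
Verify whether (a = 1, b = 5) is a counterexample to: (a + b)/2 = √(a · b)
Yes

Substituting a = 1, b = 5:
LHS = (1 + 5)/2 = 3
RHS = √(1 · 5) = √(5) ≈ 2.236

Since LHS ≠ RHS, this pair disproves the claim.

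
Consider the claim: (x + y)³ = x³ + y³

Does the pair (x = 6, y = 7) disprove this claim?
Yes

Substituting x = 6, y = 7:
LHS = (6 + 7)³ = 2197
RHS = 6³ + 7³ = 559

Since LHS ≠ RHS, this pair disproves the claim.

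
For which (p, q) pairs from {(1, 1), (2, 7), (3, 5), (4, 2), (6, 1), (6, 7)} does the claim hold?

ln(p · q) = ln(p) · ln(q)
Testing each pair:
(1, 1): LHS = 0, RHS = 0 → holds
(2, 7): LHS = ln(14) ≈ 2.639, RHS = ln(2)·ln(7) ≈ 1.349 → fails
(3, 5): LHS = ln(15) ≈ 2.708, RHS = ln(3)·ln(5) ≈ 1.768 → fails
(4, 2): LHS = ln(8) ≈ 2.079, RHS = ln(2)·ln(4) ≈ 0.9609 → fails
(6, 1): LHS = ln(6) ≈ 1.792, RHS = 0 → fails
(6, 7): LHS = ln(42) ≈ 3.738, RHS = ln(6)·ln(7) ≈ 3.487 → fails

1 of 6 pairs satisfies the claim.

Answer: (1, 1)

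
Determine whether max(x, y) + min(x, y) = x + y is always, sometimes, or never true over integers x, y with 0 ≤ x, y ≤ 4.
Always true

The identity holds for every pair in the range. For instance at (x, y) = (1, 2): both sides equal 3.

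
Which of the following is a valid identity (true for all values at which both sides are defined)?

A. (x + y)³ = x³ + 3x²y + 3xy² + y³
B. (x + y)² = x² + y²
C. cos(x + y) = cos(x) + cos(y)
A: holds — e.g. at (5, 8), both sides equal 2197.
B: fails at (1, 4) — LHS = 25, RHS = 17.
C: fails at (2, 2) — LHS = cos(4) ≈ -0.6536, RHS = 2·cos(2) ≈ -0.8323.

Answer: A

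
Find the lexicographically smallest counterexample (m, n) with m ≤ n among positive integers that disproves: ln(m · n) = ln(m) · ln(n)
(m, n) = (1, 2)

Substituting (1, 2) into the claim:
LHS = ln(1 · 2) = ln(2) ≈ 0.6931
RHS = ln(1) · ln(2) = 0

Since LHS ≠ RHS, this pair disproves the claim, and no lexicographically smaller pair (m ≤ n, positive integers) does.

For instance (3, 8) is also a counterexample (LHS = ln(24) ≈ 3.178, RHS = ln(3)·ln(8) ≈ 2.285), but it's lexicographically larger.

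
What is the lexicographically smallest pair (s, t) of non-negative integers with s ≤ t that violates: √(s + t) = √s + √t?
At (0, 2): both sides equal √(2) ≈ 1.414, so it holds there.
At (0, 4): both sides equal 2, so it holds there.

Substituting (1, 1) into the claim:
LHS = √(1 + 1) = √(2) ≈ 1.414
RHS = √1 + √1 = 2

Since LHS ≠ RHS, this pair disproves the claim, and no lexicographically smaller pair (s ≤ t, non-negative integers) does.

For instance (3, 4) is also a counterexample (LHS = √(7) ≈ 2.646, RHS = √(3) + 2 ≈ 3.732), but it's lexicographically larger.

Answer: (s, t) = (1, 1)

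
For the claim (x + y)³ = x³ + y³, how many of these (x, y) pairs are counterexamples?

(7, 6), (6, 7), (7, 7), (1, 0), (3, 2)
Testing each pair:
(7, 6): LHS = 2197, RHS = 559 → counterexample
(6, 7): LHS = 2197, RHS = 559 → counterexample
(7, 7): LHS = 2744, RHS = 686 → counterexample
(1, 0): LHS = 1, RHS = 1 → satisfies claim
(3, 2): LHS = 125, RHS = 35 → counterexample

That makes 4 counterexamples.

Answer: 4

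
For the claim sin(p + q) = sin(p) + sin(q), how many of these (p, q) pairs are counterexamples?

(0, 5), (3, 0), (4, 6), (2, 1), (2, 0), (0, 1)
Testing each pair:
(0, 5): LHS = sin(5) ≈ -0.9589, RHS = sin(5) ≈ -0.9589 → satisfies claim
(3, 0): LHS = sin(3) ≈ 0.1411, RHS = sin(3) ≈ 0.1411 → satisfies claim
(4, 6): LHS = sin(10) ≈ -0.544, RHS = sin(4) + sin(6) ≈ -1.036 → counterexample
(2, 1): LHS = sin(3) ≈ 0.1411, RHS = sin(1) + sin(2) ≈ 1.751 → counterexample
(2, 0): LHS = sin(2) ≈ 0.9093, RHS = sin(2) ≈ 0.9093 → satisfies claim
(0, 1): LHS = sin(1) ≈ 0.8415, RHS = sin(1) ≈ 0.8415 → satisfies claim

That makes 2 counterexamples.

Answer: 2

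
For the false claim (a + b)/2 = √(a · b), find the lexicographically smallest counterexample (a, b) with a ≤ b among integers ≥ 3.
At (3, 3): both sides equal 3, so it holds there.

Substituting (3, 4) into the claim:
LHS = (3 + 4)/2 = 7/2
RHS = √(3 · 4) = 2·√(3) ≈ 3.464

Since LHS ≠ RHS, this pair disproves the claim, and no lexicographically smaller pair (a ≤ b, integers ≥ 3) does.

For instance (6, 8) is also a counterexample (LHS = 7, RHS = 4·√(3) ≈ 6.928), but it's lexicographically larger.

Answer: (a, b) = (3, 4)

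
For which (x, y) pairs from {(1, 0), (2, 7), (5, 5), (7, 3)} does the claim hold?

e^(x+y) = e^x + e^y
Testing each pair:
(1, 0): LHS = e ≈ 2.718, RHS = 1 + e ≈ 3.718 → fails
(2, 7): LHS = e^9 ≈ 8103, RHS = e^2 + e^7 ≈ 1104 → fails
(5, 5): LHS = e^10 ≈ 22026.5, RHS = 2·e^5 ≈ 296.8 → fails
(7, 3): LHS = e^10 ≈ 22026.5, RHS = e^3 + e^7 ≈ 1117 → fails

No pair satisfies the claim.

Answer: None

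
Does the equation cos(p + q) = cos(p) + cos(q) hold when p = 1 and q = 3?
Substituting p = 1, q = 3:

LHS = cos(1 + 3) = cos(4) ≈ -0.6536
RHS = cos(1) + cos(3) ≈ -0.4497

LHS ≠ RHS, so the equation does not hold at this point.

Answer: Fails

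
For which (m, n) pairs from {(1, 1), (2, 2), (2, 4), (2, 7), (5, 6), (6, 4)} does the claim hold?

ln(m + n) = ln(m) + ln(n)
Testing each pair:
(1, 1): LHS = ln(2) ≈ 0.6931, RHS = 0 → fails
(2, 2): LHS = ln(4) ≈ 1.386, RHS = 2·ln(2) ≈ 1.386 → holds
(2, 4): LHS = ln(6) ≈ 1.792, RHS = ln(2) + ln(4) ≈ 2.079 → fails
(2, 7): LHS = ln(9) ≈ 2.197, RHS = ln(2) + ln(7) ≈ 2.639 → fails
(5, 6): LHS = ln(11) ≈ 2.398, RHS = ln(5) + ln(6) ≈ 3.401 → fails
(6, 4): LHS = ln(10) ≈ 2.303, RHS = ln(4) + ln(6) ≈ 3.178 → fails

1 of 6 pairs satisfies the claim.

Answer: (2, 2)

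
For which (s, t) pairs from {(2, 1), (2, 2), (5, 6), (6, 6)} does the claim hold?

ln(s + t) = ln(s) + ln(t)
(2, 2)

Testing each pair:
(2, 1): LHS = ln(3) ≈ 1.099, RHS = ln(2) ≈ 0.6931 → fails
(2, 2): LHS = ln(4) ≈ 1.386, RHS = 2·ln(2) ≈ 1.386 → holds
(5, 6): LHS = ln(11) ≈ 2.398, RHS = ln(5) + ln(6) ≈ 3.401 → fails
(6, 6): LHS = ln(12) ≈ 2.485, RHS = 2·ln(6) ≈ 3.584 → fails

1 of 4 pairs satisfies the claim.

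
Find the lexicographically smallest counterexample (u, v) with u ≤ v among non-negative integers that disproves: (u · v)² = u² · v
(u, v) = (1, 2)

At (0, 1): both sides equal 0, so it holds there.
At (0, 7): both sides equal 0, so it holds there.

Substituting (1, 2) into the claim:
LHS = (1 · 2)² = 4
RHS = 1² · 2 = 2

Since LHS ≠ RHS, this pair disproves the claim, and no lexicographically smaller pair (u ≤ v, non-negative integers) does.

For instance (1, 4) is also a counterexample (LHS = 16, RHS = 4), but it's lexicographically larger.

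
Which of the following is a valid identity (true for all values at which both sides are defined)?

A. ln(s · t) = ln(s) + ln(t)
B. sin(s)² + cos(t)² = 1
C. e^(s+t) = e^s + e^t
A: holds — e.g. at (2, 7), both sides equal ln(14) ≈ 2.639.
B: fails at (3, 5) — LHS = sin(3)² + cos(5)² ≈ 0.1004, RHS = 1.
C: fails at (0, 1) — LHS = e ≈ 2.718, RHS = 1 + e ≈ 3.718.

Answer: A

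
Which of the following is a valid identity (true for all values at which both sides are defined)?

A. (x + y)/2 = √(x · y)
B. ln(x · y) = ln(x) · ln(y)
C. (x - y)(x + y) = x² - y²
A: fails at (2, 3) — LHS = 5/2, RHS = √(6) ≈ 2.449.
B: fails at (4, 5) — LHS = ln(20) ≈ 2.996, RHS = ln(4)·ln(5) ≈ 2.231.
C: holds — e.g. at (1, 3), both sides equal -8.

Answer: C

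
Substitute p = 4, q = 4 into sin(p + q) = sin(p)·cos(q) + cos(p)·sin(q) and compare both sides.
LHS = sin(4 + 4) = sin(8) ≈ 0.9894
RHS = sin(4)·cos(4) + cos(4)·sin(4) = 2·sin(4)·cos(4) ≈ 0.9894

LHS = RHS: the two sides agree.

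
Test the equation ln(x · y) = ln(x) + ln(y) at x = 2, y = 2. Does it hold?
Holds

Substituting x = 2, y = 2:

LHS = ln(2 · 2) = ln(4) ≈ 1.386
RHS = ln(2) + ln(2) = 2·ln(2) ≈ 1.386

LHS = RHS, so the equation holds at this point.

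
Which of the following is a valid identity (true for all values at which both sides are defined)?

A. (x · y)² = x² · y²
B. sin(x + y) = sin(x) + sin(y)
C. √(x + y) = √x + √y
A: holds — e.g. at (3, 3), both sides equal 81.
B: fails at (6, 7) — LHS = sin(13) ≈ 0.4202, RHS = sin(6) + sin(7) ≈ 0.3776.
C: fails at (4, 6) — LHS = √(10) ≈ 3.162, RHS = 2 + √(6) ≈ 4.449.

Answer: A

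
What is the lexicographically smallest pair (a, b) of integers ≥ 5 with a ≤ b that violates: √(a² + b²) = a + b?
(a, b) = (5, 5)

Substituting (5, 5) into the claim:
LHS = √(5² + 5²) = 5·√(2) ≈ 7.071
RHS = 5 + 5 = 10

Since LHS ≠ RHS, this pair disproves the claim, and no lexicographically smaller pair (a ≤ b, integers ≥ 5) does.

For instance (8, 10) is also a counterexample (LHS = 2·√(41) ≈ 12.81, RHS = 18), but it's lexicographically larger.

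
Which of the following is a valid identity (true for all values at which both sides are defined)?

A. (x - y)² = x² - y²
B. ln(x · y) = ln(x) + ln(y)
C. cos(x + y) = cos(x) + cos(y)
B

A: fails at (3, 7) — LHS = 16, RHS = -40.
B: holds — e.g. at (3, 3), both sides equal ln(9) ≈ 2.197.
C: fails at (2, 5) — LHS = cos(7) ≈ 0.7539, RHS = cos(2) + cos(5) ≈ -0.1325.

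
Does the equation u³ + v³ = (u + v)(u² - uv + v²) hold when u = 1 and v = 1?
Substituting u = 1, v = 1:

LHS = 1³ + 1³ = 2
RHS = (1 + 1)(1² - 1·1 + 1²) = 2

LHS = RHS, so the equation holds at this point.

Answer: Holds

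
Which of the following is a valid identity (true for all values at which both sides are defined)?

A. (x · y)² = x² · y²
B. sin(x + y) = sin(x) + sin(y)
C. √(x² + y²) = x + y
A: holds — e.g. at (3, 4), both sides equal 144.
B: fails at (1, 3) — LHS = sin(4) ≈ -0.7568, RHS = sin(3) + sin(1) ≈ 0.9826.
C: fails at (4, 5) — LHS = √(41) ≈ 6.403, RHS = 9.

Answer: A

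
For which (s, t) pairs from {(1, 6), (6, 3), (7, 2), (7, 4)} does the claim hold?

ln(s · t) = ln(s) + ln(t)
All pairs

Testing each pair:
(1, 6): LHS = ln(6) ≈ 1.792, RHS = ln(6) ≈ 1.792 → holds
(6, 3): LHS = ln(18) ≈ 2.89, RHS = ln(3) + ln(6) ≈ 2.89 → holds
(7, 2): LHS = ln(14) ≈ 2.639, RHS = ln(2) + ln(7) ≈ 2.639 → holds
(7, 4): LHS = ln(28) ≈ 3.332, RHS = ln(4) + ln(7) ≈ 3.332 → holds

Every pair satisfies the claim.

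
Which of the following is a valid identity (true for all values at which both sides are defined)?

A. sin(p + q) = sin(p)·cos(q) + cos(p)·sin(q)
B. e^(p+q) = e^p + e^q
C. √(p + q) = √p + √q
A

A: holds — e.g. at (4, 5), both sides equal sin(9) ≈ 0.4121.
B: fails at (1, 4) — LHS = e^5 ≈ 148.4, RHS = e + e^4 ≈ 57.32.
C: fails at (2, 5) — LHS = √(7) ≈ 2.646, RHS = √(2) + √(5) ≈ 3.65.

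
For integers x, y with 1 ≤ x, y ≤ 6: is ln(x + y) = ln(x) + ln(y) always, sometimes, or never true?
It holds at (x, y) = (2, 2) (both sides equal ln(4) ≈ 1.386), but fails at (x, y) = (2, 3) (LHS = ln(5) ≈ 1.609, RHS = ln(2) + ln(3) ≈ 1.792).

Answer: Sometimes true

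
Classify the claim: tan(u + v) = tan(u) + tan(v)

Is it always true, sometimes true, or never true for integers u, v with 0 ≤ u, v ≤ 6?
It holds at (u, v) = (0, 3) (both sides equal tan(3) ≈ -0.1425), but fails at (u, v) = (2, 4) (LHS = tan(6) ≈ -0.291, RHS = tan(2) + tan(4) ≈ -1.027).

Answer: Sometimes true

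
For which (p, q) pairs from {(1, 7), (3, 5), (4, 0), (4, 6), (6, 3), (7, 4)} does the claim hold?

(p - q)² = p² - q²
(4, 0)

Testing each pair:
(1, 7): LHS = 36, RHS = -48 → fails
(3, 5): LHS = 4, RHS = -16 → fails
(4, 0): LHS = 16, RHS = 16 → holds
(4, 6): LHS = 4, RHS = -20 → fails
(6, 3): LHS = 9, RHS = 27 → fails
(7, 4): LHS = 9, RHS = 33 → fails

1 of 6 pairs satisfies the claim.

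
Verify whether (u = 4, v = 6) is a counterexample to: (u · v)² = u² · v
Yes

Substituting u = 4, v = 6:
LHS = (4 · 6)² = 576
RHS = 4² · 6 = 96

Since LHS ≠ RHS, this pair disproves the claim.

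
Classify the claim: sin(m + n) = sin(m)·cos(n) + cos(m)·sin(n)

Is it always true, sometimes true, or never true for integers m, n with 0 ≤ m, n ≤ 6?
Always true

The identity holds for every pair in the range. For instance at (m, n) = (1, 4): both sides equal sin(5) ≈ -0.9589.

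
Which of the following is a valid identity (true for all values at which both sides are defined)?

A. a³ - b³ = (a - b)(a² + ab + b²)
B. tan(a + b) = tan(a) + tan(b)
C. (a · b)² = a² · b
A

A: holds — e.g. at (1, 3), both sides equal -26.
B: fails at (3, 3) — LHS = tan(6) ≈ -0.291, RHS = 2·tan(3) ≈ -0.2851.
C: fails at (5, 5) — LHS = 625, RHS = 125.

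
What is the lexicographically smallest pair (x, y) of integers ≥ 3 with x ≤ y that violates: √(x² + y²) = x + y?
(x, y) = (3, 3)

Substituting (3, 3) into the claim:
LHS = √(3² + 3²) = 3·√(2) ≈ 4.243
RHS = 3 + 3 = 6

Since LHS ≠ RHS, this pair disproves the claim, and no lexicographically smaller pair (x ≤ y, integers ≥ 3) does.

For instance (4, 10) is also a counterexample (LHS = 2·√(29) ≈ 10.77, RHS = 14), but it's lexicographically larger.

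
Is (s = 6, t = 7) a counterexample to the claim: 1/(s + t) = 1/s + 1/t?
Substituting s = 6, t = 7:
LHS = 1/(6 + 7) = 1/13
RHS = 1/6 + 1/7 = 13/42

Since LHS ≠ RHS, this pair disproves the claim.

Answer: Yes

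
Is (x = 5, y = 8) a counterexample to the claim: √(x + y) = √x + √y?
Yes

Substituting x = 5, y = 8:
LHS = √(5 + 8) = √(13) ≈ 3.606
RHS = √5 + √8 = √(5) + 2·√(2) ≈ 5.064

Since LHS ≠ RHS, this pair disproves the claim.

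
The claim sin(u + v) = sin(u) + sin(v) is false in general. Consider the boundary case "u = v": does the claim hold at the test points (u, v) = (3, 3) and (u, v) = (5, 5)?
At (3, 3): LHS = sin(6) ≈ -0.2794 ≠ RHS = 2·sin(3) ≈ 0.2822
At (5, 5): LHS = sin(10) ≈ -0.544 ≠ RHS = 2·sin(5) ≈ -1.918

Answer: No, fails at both test points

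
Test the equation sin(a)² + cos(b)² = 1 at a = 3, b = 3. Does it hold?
Holds

Substituting a = 3, b = 3:

LHS = sin(3)² + cos(3)² = 1
RHS = 1

LHS = RHS, so the equation holds at this point.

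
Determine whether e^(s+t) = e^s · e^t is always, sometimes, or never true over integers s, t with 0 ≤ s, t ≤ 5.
Always true

The identity holds for every pair in the range. For instance at (s, t) = (3, 0): both sides equal e^3 ≈ 20.09.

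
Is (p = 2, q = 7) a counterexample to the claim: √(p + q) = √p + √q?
Yes

Substituting p = 2, q = 7:
LHS = √(2 + 7) = 3
RHS = √2 + √7 = √(2) + √(7) ≈ 4.06

Since LHS ≠ RHS, this pair disproves the claim.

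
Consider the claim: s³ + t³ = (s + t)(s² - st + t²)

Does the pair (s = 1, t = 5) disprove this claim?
Substituting s = 1, t = 5:
LHS = 1³ + 5³ = 126
RHS = (1 + 5)(1² - 1·5 + 5²) = 126

The sides agree, so this pair does not disprove the claim.

Answer: No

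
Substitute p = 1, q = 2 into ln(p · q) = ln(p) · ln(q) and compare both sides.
LHS = ln(1 · 2) = ln(2) ≈ 0.6931
RHS = ln(1) · ln(2) = 0

LHS ≠ RHS (they differ by about 0.6931), so the equation does not hold here.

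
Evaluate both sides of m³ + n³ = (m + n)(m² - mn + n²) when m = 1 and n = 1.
LHS = 1³ + 1³ = 2
RHS = (1 + 1)(1² - 1·1 + 1²) = 2

LHS = RHS: the two sides agree.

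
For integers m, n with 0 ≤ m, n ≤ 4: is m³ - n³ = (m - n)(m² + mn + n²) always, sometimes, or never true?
Always true

The identity holds for every pair in the range. For instance at (m, n) = (0, 0): both sides equal 0.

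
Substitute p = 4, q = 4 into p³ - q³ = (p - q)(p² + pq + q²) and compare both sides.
LHS = 4³ - 4³ = 0
RHS = (4 - 4)(4² + 4·4 + 4²) = 0

LHS = RHS: the two sides agree.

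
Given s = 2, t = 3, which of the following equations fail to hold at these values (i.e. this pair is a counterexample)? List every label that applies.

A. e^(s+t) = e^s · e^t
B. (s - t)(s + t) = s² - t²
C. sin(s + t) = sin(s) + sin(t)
Evaluating each claim at the given values:
A. LHS = e^5 ≈ 148.4, RHS = e^5 ≈ 148.4 → holds here (LHS = RHS)
B. LHS = -5, RHS = -5 → holds here (LHS = RHS)
C. LHS = sin(5) ≈ -0.9589, RHS = sin(3) + sin(2) ≈ 1.05 → fails here (LHS ≠ RHS)

Answer: C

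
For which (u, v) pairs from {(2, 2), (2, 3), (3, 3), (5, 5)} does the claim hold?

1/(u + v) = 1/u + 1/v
None

Testing each pair:
(2, 2): LHS = 1/4, RHS = 1 → fails
(2, 3): LHS = 1/5, RHS = 5/6 → fails
(3, 3): LHS = 1/6, RHS = 2/3 → fails
(5, 5): LHS = 1/10, RHS = 2/5 → fails

No pair satisfies the claim.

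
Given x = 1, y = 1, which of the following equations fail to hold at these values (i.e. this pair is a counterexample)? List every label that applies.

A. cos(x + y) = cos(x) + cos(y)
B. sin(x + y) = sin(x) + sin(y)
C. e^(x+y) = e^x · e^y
A, B

Evaluating each claim at the given values:
A. LHS = cos(2) ≈ -0.4161, RHS = 2·cos(1) ≈ 1.081 → fails here (LHS ≠ RHS)
B. LHS = sin(2) ≈ 0.9093, RHS = 2·sin(1) ≈ 1.683 → fails here (LHS ≠ RHS)
C. LHS = e^2 ≈ 7.389, RHS = e^2 ≈ 7.389 → holds here (LHS = RHS)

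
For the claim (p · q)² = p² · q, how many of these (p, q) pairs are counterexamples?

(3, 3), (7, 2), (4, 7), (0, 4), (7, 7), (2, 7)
5

Testing each pair:
(3, 3): LHS = 81, RHS = 27 → counterexample
(7, 2): LHS = 196, RHS = 98 → counterexample
(4, 7): LHS = 784, RHS = 112 → counterexample
(0, 4): LHS = 0, RHS = 0 → satisfies claim
(7, 7): LHS = 2401, RHS = 343 → counterexample
(2, 7): LHS = 196, RHS = 28 → counterexample

That makes 5 counterexamples.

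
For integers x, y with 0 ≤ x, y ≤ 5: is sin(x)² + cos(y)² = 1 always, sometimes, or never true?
It holds at (x, y) = (5, 5) (both sides equal 1), but fails at (x, y) = (0, 1) (LHS = cos(1)² ≈ 0.2919, RHS = 1).

Answer: Sometimes true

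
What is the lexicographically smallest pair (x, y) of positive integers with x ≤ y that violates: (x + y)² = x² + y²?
(x, y) = (1, 1)

Substituting (1, 1) into the claim:
LHS = (1 + 1)² = 4
RHS = 1² + 1² = 2

Since LHS ≠ RHS, this pair disproves the claim, and no lexicographically smaller pair (x ≤ y, positive integers) does.

For instance (4, 4) is also a counterexample (LHS = 64, RHS = 32), but it's lexicographically larger.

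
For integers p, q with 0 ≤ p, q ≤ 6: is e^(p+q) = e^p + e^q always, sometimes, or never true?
The claim fails for every pair in the range. For instance at (p, q) = (6, 4): LHS = e^10 ≈ 22026.5, RHS = e^4 + e^6 ≈ 458.

Answer: Never true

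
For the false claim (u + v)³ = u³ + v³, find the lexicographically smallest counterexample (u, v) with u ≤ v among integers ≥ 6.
Substituting (6, 6) into the claim:
LHS = (6 + 6)³ = 1728
RHS = 6³ + 6³ = 432

Since LHS ≠ RHS, this pair disproves the claim, and no lexicographically smaller pair (u ≤ v, integers ≥ 6) does.

For instance (10, 13) is also a counterexample (LHS = 12167, RHS = 3197), but it's lexicographically larger.

Answer: (u, v) = (6, 6)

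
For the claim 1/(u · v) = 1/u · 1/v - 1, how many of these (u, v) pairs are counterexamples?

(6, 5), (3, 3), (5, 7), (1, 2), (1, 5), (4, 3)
6

Testing each pair:
(6, 5): LHS = 1/30, RHS = -29/30 → counterexample
(3, 3): LHS = 1/9, RHS = -8/9 → counterexample
(5, 7): LHS = 1/35, RHS = -34/35 → counterexample
(1, 2): LHS = 1/2, RHS = -1/2 → counterexample
(1, 5): LHS = 1/5, RHS = -4/5 → counterexample
(4, 3): LHS = 1/12, RHS = -11/12 → counterexample

That makes 6 counterexamples.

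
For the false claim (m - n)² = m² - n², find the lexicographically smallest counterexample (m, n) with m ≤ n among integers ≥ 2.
(m, n) = (2, 3)

Substituting (2, 3) into the claim:
LHS = (2 - 3)² = 1
RHS = 2² - 3² = -5

Since LHS ≠ RHS, this pair disproves the claim, and no lexicographically smaller pair (m ≤ n, integers ≥ 2) does.

For instance (2, 6) is also a counterexample (LHS = 16, RHS = -32), but it's lexicographically larger.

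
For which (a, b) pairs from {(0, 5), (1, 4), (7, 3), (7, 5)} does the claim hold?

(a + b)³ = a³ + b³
Testing each pair:
(0, 5): LHS = 125, RHS = 125 → holds
(1, 4): LHS = 125, RHS = 65 → fails
(7, 3): LHS = 1000, RHS = 370 → fails
(7, 5): LHS = 1728, RHS = 468 → fails

1 of 4 pairs satisfies the claim.

Answer: (0, 5)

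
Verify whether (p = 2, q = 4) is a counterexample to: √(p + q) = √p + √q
Substituting p = 2, q = 4:
LHS = √(2 + 4) = √(6) ≈ 2.449
RHS = √2 + √4 = √(2) + 2 ≈ 3.414

Since LHS ≠ RHS, this pair disproves the claim.

Answer: Yes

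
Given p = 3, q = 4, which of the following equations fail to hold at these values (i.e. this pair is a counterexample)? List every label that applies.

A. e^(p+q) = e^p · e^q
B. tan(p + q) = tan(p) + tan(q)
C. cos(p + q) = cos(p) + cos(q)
B, C

Evaluating each claim at the given values:
A. LHS = e^7 ≈ 1097, RHS = e^7 ≈ 1097 → holds here (LHS = RHS)
B. LHS = tan(7) ≈ 0.8714, RHS = tan(3) + tan(4) ≈ 1.015 → fails here (LHS ≠ RHS)
C. LHS = cos(7) ≈ 0.7539, RHS = cos(3) + cos(4) ≈ -1.644 → fails here (LHS ≠ RHS)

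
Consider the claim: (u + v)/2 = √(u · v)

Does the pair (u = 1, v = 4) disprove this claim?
Yes

Substituting u = 1, v = 4:
LHS = (1 + 4)/2 = 5/2
RHS = √(1 · 4) = 2

Since LHS ≠ RHS, this pair disproves the claim.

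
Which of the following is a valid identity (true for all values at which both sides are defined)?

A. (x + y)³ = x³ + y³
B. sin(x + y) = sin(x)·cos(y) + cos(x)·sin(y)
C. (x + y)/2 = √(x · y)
A: fails at (1, 5) — LHS = 216, RHS = 126.
B: holds — e.g. at (3, 7), both sides equal sin(10) ≈ -0.544.
C: fails at (6, 7) — LHS = 13/2, RHS = √(42) ≈ 6.481.

Answer: B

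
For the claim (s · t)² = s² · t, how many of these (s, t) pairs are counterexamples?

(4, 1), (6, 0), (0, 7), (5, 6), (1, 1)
Testing each pair:
(4, 1): LHS = 16, RHS = 16 → satisfies claim
(6, 0): LHS = 0, RHS = 0 → satisfies claim
(0, 7): LHS = 0, RHS = 0 → satisfies claim
(5, 6): LHS = 900, RHS = 150 → counterexample
(1, 1): LHS = 1, RHS = 1 → satisfies claim

That makes 1 counterexample.

Answer: 1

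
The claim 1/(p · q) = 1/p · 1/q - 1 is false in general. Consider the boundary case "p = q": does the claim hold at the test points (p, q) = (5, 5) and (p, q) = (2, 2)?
At (5, 5): LHS = 1/25 ≠ RHS = -24/25
At (2, 2): LHS = 1/4 ≠ RHS = -3/4

Answer: No, fails at both test points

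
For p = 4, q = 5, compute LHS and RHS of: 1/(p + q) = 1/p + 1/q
LHS = 1/(4 + 5) = 1/9
RHS = 1/4 + 1/5 = 9/20

LHS ≠ RHS, so the equation does not hold here.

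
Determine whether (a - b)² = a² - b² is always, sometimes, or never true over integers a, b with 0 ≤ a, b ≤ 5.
It holds at (a, b) = (1, 0) (both sides equal 1), but fails at (a, b) = (3, 1) (LHS = 4, RHS = 8).

Answer: Sometimes true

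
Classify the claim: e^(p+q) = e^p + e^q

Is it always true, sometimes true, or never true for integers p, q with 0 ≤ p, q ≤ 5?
Never true

The claim fails for every pair in the range. For instance at (p, q) = (3, 2): LHS = e^5 ≈ 148.4, RHS = e^2 + e^3 ≈ 27.47.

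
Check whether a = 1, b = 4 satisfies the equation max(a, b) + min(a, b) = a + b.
Substituting a = 1, b = 4:

LHS = max(1, 4) + min(1, 4) = 5
RHS = 1 + 4 = 5

LHS = RHS, so the equation holds at this point.

Answer: Holds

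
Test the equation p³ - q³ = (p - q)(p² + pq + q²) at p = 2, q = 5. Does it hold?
Holds

Substituting p = 2, q = 5:

LHS = 2³ - 5³ = -117
RHS = (2 - 5)(2² + 2·5 + 5²) = -117

LHS = RHS, so the equation holds at this point.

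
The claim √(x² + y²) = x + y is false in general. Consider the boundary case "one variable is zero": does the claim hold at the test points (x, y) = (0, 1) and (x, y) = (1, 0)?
At (0, 1): LHS = 1, RHS = 1 → equal
At (1, 0): LHS = 1, RHS = 1 → equal

So the claim does hold at both of these boundary points, even though it is not an identity.

Answer: Yes, holds at both test points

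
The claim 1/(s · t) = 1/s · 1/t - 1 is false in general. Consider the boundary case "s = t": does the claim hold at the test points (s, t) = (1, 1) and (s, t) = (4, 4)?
No, fails at both test points

At (1, 1): LHS = 1 ≠ RHS = 0
At (4, 4): LHS = 1/16 ≠ RHS = -15/16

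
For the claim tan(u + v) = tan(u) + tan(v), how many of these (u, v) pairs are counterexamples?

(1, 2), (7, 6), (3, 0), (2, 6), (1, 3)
4

Testing each pair:
(1, 2): LHS = tan(3) ≈ -0.1425, RHS = tan(2) + tan(1) ≈ -0.6276 → counterexample
(7, 6): LHS = tan(13) ≈ 0.463, RHS = tan(6) + tan(7) ≈ 0.5804 → counterexample
(3, 0): LHS = tan(3) ≈ -0.1425, RHS = tan(3) ≈ -0.1425 → satisfies claim
(2, 6): LHS = tan(8) ≈ -6.8, RHS = tan(2) + tan(6) ≈ -2.476 → counterexample
(1, 3): LHS = tan(4) ≈ 1.158, RHS = tan(3) + tan(1) ≈ 1.415 → counterexample

That makes 4 counterexamples.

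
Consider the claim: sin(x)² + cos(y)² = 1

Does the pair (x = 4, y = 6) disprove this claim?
Yes

Substituting x = 4, y = 6:
LHS = sin(4)² + cos(6)² ≈ 1.495
RHS = 1

Since LHS ≠ RHS, this pair disproves the claim.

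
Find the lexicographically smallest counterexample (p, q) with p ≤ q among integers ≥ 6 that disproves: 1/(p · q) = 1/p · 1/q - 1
(p, q) = (6, 6)

Substituting (6, 6) into the claim:
LHS = 1/(6 · 6) = 1/36
RHS = 1/6 · 1/6 - 1 = -35/36

Since LHS ≠ RHS, this pair disproves the claim, and no lexicographically smaller pair (p ≤ q, integers ≥ 6) does.

For instance (7, 8) is also a counterexample (LHS = 1/56, RHS = -55/56), but it's lexicographically larger.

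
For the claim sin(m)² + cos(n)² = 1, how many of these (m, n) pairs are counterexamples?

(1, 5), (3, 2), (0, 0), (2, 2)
Testing each pair:
(1, 5): LHS = cos(5)² + sin(1)² ≈ 0.7885, RHS = 1 → counterexample
(3, 2): LHS = sin(3)² + cos(2)² ≈ 0.1931, RHS = 1 → counterexample
(0, 0): LHS = 1, RHS = 1 → satisfies claim
(2, 2): LHS = cos(2)² + sin(2)² = 1, RHS = 1 → satisfies claim

That makes 2 counterexamples.

Answer: 2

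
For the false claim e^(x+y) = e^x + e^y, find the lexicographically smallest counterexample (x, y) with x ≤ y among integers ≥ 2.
Substituting (2, 2) into the claim:
LHS = e^(2+2) = e^4 ≈ 54.6
RHS = e^2 + e^2 = 2·e^2 ≈ 14.78

Since LHS ≠ RHS, this pair disproves the claim, and no lexicographically smaller pair (x ≤ y, integers ≥ 2) does.

For instance (2, 4) is also a counterexample (LHS = e^6 ≈ 403.4, RHS = e^2 + e^4 ≈ 61.99), but it's lexicographically larger.

Answer: (x, y) = (2, 2)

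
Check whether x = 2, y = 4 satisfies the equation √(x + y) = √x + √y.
Substituting x = 2, y = 4:

LHS = √(2 + 4) = √(6) ≈ 2.449
RHS = √2 + √4 = √(2) + 2 ≈ 3.414

LHS ≠ RHS, so the equation does not hold at this point.

Answer: Fails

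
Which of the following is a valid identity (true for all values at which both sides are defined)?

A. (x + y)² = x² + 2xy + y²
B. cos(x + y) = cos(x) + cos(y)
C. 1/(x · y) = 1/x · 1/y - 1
A: holds — e.g. at (0, 1), both sides equal 1.
B: fails at (3, 3) — LHS = cos(6) ≈ 0.9602, RHS = 2·cos(3) ≈ -1.98.
C: fails at (4, 5) — LHS = 1/20, RHS = -19/20.

Answer: A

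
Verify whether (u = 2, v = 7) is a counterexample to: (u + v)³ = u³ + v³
Substituting u = 2, v = 7:
LHS = (2 + 7)³ = 729
RHS = 2³ + 7³ = 351

Since LHS ≠ RHS, this pair disproves the claim.

Answer: Yes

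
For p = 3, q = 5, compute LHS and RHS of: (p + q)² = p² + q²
LHS = (3 + 5)² = 64
RHS = 3² + 5² = 34

LHS ≠ RHS, so the equation does not hold here.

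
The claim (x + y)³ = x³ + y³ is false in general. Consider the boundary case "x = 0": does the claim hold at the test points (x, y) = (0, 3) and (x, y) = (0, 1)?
At (0, 3): LHS = 27, RHS = 27 → equal
At (0, 1): LHS = 1, RHS = 1 → equal

So the claim does hold at both of these boundary points, even though it is not an identity.

Answer: Yes, holds at both test points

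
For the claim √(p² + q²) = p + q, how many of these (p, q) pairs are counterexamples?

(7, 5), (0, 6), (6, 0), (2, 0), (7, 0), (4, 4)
2

Testing each pair:
(7, 5): LHS = √(74) ≈ 8.602, RHS = 12 → counterexample
(0, 6): LHS = 6, RHS = 6 → satisfies claim
(6, 0): LHS = 6, RHS = 6 → satisfies claim
(2, 0): LHS = 2, RHS = 2 → satisfies claim
(7, 0): LHS = 7, RHS = 7 → satisfies claim
(4, 4): LHS = 4·√(2) ≈ 5.657, RHS = 8 → counterexample

That makes 2 counterexamples.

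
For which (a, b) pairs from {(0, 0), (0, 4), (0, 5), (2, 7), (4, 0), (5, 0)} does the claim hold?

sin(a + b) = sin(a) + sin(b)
Testing each pair:
(0, 0): LHS = 0, RHS = 0 → holds
(0, 4): LHS = sin(4) ≈ -0.7568, RHS = sin(4) ≈ -0.7568 → holds
(0, 5): LHS = sin(5) ≈ -0.9589, RHS = sin(5) ≈ -0.9589 → holds
(2, 7): LHS = sin(9) ≈ 0.4121, RHS = sin(7) + sin(2) ≈ 1.566 → fails
(4, 0): LHS = sin(4) ≈ -0.7568, RHS = sin(4) ≈ -0.7568 → holds
(5, 0): LHS = sin(5) ≈ -0.9589, RHS = sin(5) ≈ -0.9589 → holds

5 of 6 pairs satisfy the claim.

Answer: (0, 0), (0, 4), (0, 5), (4, 0), (5, 0)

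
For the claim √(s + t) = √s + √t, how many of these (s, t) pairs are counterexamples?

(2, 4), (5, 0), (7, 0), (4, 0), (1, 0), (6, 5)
Testing each pair:
(2, 4): LHS = √(6) ≈ 2.449, RHS = √(2) + 2 ≈ 3.414 → counterexample
(5, 0): LHS = √(5) ≈ 2.236, RHS = √(5) ≈ 2.236 → satisfies claim
(7, 0): LHS = √(7) ≈ 2.646, RHS = √(7) ≈ 2.646 → satisfies claim
(4, 0): LHS = 2, RHS = 2 → satisfies claim
(1, 0): LHS = 1, RHS = 1 → satisfies claim
(6, 5): LHS = √(11) ≈ 3.317, RHS = √(5) + √(6) ≈ 4.686 → counterexample

That makes 2 counterexamples.

Answer: 2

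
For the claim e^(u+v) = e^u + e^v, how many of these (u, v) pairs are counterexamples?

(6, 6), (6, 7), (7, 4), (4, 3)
4

Testing each pair:
(6, 6): LHS = e^12 ≈ 162754.8, RHS = 2·e^6 ≈ 806.9 → counterexample
(6, 7): LHS = e^13 ≈ 442413.4, RHS = e^6 + e^7 ≈ 1500 → counterexample
(7, 4): LHS = e^11 ≈ 59874.1, RHS = e^4 + e^7 ≈ 1151 → counterexample
(4, 3): LHS = e^7 ≈ 1097, RHS = e^3 + e^4 ≈ 74.68 → counterexample

That makes 4 counterexamples.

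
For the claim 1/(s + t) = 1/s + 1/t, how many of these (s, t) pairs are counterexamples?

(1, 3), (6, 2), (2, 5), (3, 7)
4

Testing each pair:
(1, 3): LHS = 1/4, RHS = 4/3 → counterexample
(6, 2): LHS = 1/8, RHS = 2/3 → counterexample
(2, 5): LHS = 1/7, RHS = 7/10 → counterexample
(3, 7): LHS = 1/10, RHS = 10/21 → counterexample

That makes 4 counterexamples.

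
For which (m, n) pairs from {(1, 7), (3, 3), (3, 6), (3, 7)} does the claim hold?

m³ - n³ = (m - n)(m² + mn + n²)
All pairs

Testing each pair:
(1, 7): LHS = -342, RHS = -342 → holds
(3, 3): LHS = 0, RHS = 0 → holds
(3, 6): LHS = -189, RHS = -189 → holds
(3, 7): LHS = -316, RHS = -316 → holds

Every pair satisfies the claim.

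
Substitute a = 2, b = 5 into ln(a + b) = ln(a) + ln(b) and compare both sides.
LHS = ln(2 + 5) = ln(7) ≈ 1.946
RHS = ln(2) + ln(5) ≈ 2.303

LHS ≠ RHS (they differ by about 0.3567), so the equation does not hold here.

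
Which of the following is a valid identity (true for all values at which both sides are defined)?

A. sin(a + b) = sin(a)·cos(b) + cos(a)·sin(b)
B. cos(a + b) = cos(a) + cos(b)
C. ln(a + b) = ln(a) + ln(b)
A: holds — e.g. at (2, 4), both sides equal sin(6) ≈ -0.2794.
B: fails at (1, 4) — LHS = cos(5) ≈ 0.2837, RHS = cos(4) + cos(1) ≈ -0.1133.
C: fails at (3, 4) — LHS = ln(7) ≈ 1.946, RHS = ln(3) + ln(4) ≈ 2.485.

Answer: A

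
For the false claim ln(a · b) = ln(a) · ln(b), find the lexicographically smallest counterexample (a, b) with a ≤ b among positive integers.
(a, b) = (1, 2)

At (1, 1): both sides equal 0, so it holds there.

Substituting (1, 2) into the claim:
LHS = ln(1 · 2) = ln(2) ≈ 0.6931
RHS = ln(1) · ln(2) = 0

Since LHS ≠ RHS, this pair disproves the claim, and no lexicographically smaller pair (a ≤ b, positive integers) does.

For instance (3, 3) is also a counterexample (LHS = ln(9) ≈ 2.197, RHS = ln(3)² ≈ 1.207), but it's lexicographically larger.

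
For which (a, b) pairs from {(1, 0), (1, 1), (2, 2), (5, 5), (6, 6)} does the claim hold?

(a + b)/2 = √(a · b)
(1, 1), (2, 2), (5, 5), (6, 6)

Testing each pair:
(1, 0): LHS = 1/2, RHS = 0 → fails
(1, 1): LHS = 1, RHS = 1 → holds
(2, 2): LHS = 2, RHS = 2 → holds
(5, 5): LHS = 5, RHS = 5 → holds
(6, 6): LHS = 6, RHS = 6 → holds

4 of 5 pairs satisfy the claim.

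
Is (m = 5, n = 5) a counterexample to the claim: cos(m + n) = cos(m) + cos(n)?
Yes

Substituting m = 5, n = 5:
LHS = cos(5 + 5) = cos(10) ≈ -0.8391
RHS = cos(5) + cos(5) = 2·cos(5) ≈ 0.5673

Since LHS ≠ RHS, this pair disproves the claim.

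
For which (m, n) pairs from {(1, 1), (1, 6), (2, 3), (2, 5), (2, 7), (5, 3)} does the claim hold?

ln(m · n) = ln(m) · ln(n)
(1, 1)

Testing each pair:
(1, 1): LHS = 0, RHS = 0 → holds
(1, 6): LHS = ln(6) ≈ 1.792, RHS = 0 → fails
(2, 3): LHS = ln(6) ≈ 1.792, RHS = ln(2)·ln(3) ≈ 0.7615 → fails
(2, 5): LHS = ln(10) ≈ 2.303, RHS = ln(2)·ln(5) ≈ 1.116 → fails
(2, 7): LHS = ln(14) ≈ 2.639, RHS = ln(2)·ln(7) ≈ 1.349 → fails
(5, 3): LHS = ln(15) ≈ 2.708, RHS = ln(3)·ln(5) ≈ 1.768 → fails

1 of 6 pairs satisfies the claim.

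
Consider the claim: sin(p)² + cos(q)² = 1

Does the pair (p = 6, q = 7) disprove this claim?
Yes

Substituting p = 6, q = 7:
LHS = sin(6)² + cos(7)² ≈ 0.6464
RHS = 1

Since LHS ≠ RHS, this pair disproves the claim.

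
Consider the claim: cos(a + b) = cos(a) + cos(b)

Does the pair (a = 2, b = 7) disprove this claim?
Substituting a = 2, b = 7:
LHS = cos(2 + 7) = cos(9) ≈ -0.9111
RHS = cos(2) + cos(7) ≈ 0.3378

Since LHS ≠ RHS, this pair disproves the claim.

Answer: Yes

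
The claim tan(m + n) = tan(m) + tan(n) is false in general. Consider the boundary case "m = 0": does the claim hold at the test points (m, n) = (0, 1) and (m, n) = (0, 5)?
Yes, holds at both test points

At (0, 1): LHS = tan(1) ≈ 1.557, RHS = tan(1) ≈ 1.557 → equal
At (0, 5): LHS = tan(5) ≈ -3.381, RHS = tan(5) ≈ -3.381 → equal

So the claim does hold at both of these boundary points, even though it is not an identity.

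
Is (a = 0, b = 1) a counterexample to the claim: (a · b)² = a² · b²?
No

Substituting a = 0, b = 1:
LHS = (0 · 1)² = 0
RHS = 0² · 1² = 0

The sides agree, so this pair does not disprove the claim.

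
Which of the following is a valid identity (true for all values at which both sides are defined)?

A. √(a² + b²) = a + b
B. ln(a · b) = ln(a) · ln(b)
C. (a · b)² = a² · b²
C

A: fails at (1, 5) — LHS = √(26) ≈ 5.099, RHS = 6.
B: fails at (3, 7) — LHS = ln(21) ≈ 3.045, RHS = ln(3)·ln(7) ≈ 2.138.
C: holds — e.g. at (0, 1), both sides equal 0.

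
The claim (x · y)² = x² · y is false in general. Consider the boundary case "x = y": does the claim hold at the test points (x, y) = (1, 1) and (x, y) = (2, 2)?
At (1, 1): LHS = 1, RHS = 1 → equal
At (2, 2): LHS = 16 ≠ RHS = 8

Answer: Only at (1, 1)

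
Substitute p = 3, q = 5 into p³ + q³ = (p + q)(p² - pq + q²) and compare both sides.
LHS = 3³ + 5³ = 152
RHS = (3 + 5)(3² - 3·5 + 5²) = 152

LHS = RHS: the two sides agree.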